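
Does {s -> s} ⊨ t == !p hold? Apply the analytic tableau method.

No

Initial set: {(s -> s); !(t == !p)}.
(s -> s): β-rule — branch into !s  //  s.
  branch 1 (add !s):
    !(t == !p): β-rule — branch into t, !!p  //  !t, !p.
      branch 1.1 (add t, !!p):
        ○ open, literals {p=true, s=false, t=true}.
      branch 1.2 (add !t, !p):
        ○ open, literals {p=false, s=false, t=false}.
  branch 2 (add s):
    !(t == !p): β-rule — branch into t, !!p  //  !t, !p.
      branch 2.1 (add t, !!p):
        ○ open, literals {p=true, s=true, t=true}.
      branch 2.2 (add !t, !p):
        ○ open, literals {p=false, s=true, t=false}.
0 branches closed, 4 open.
An open branch gives a countermodel: p=true, s=false, t=true (unmentioned atoms arbitrary); the premises hold there but the conclusion fails.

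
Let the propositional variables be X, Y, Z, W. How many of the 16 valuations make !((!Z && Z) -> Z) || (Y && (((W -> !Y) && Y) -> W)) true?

Initial set: {(!((!Z && Z) -> Z) || (Y && (((W -> !Y) && Y) -> W)))}.
(!((!Z && Z) -> Z) || (Y && (((W -> !Y) && Y) -> W))): β-rule — branch into !((!Z && Z) -> Z)  //  (Y && (((W -> !Y) && Y) -> W)).
  branch 1 (add !((!Z && Z) -> Z)):
    !((!Z && Z) -> Z): α-rule — add (!Z && Z), !Z.
    (!Z && Z): α-rule — add !Z, Z.
    × closes — contains both Z and !Z.
  branch 2 (add (Y && (((W -> !Y) && Y) -> W))):
    (Y && (((W -> !Y) && Y) -> W)): α-rule — add Y, (((W -> !Y) && Y) -> W).
    (((W -> !Y) && Y) -> W): β-rule — branch into !((W -> !Y) && Y)  //  W.
      branch 2.1 (add !((W -> !Y) && Y)):
        !((W -> !Y) && Y): β-rule — branch into !(W -> !Y)  //  !Y.
          branch 2.1.1 (add !(W -> !Y)):
            !(W -> !Y): α-rule — add W, !!Y.
            ○ open, literals {W=1, Y=1}.
          branch 2.1.2 (add !Y):
            × closes — contains both Y and !Y.
      branch 2.2 (add W):
        ○ open, literals {W=1, Y=1}.
2 branches closed, 2 open.
Each open branch fixes some atoms; the unmentioned ones are free. Counting distinct full assignments: branch {W=1, Y=1} (X, Z) contributes 4 new; branch {W=1, Y=1} (X, Z) contributes 0 new. Total: 4.

4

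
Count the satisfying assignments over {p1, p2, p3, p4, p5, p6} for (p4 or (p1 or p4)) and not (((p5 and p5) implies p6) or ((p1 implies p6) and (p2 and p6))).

Initial set: {T ((p4 or (p1 or p4)) and not (((p5 and p5) implies p6) or ((p1 implies p6) and (p2 and p6))))}.
T ((p4 or (p1 or p4)) and not (((p5 and p5) implies p6) or ((p1 implies p6) and (p2 and p6)))): α-rule — add T (p4 or (p1 or p4)), T not (((p5 and p5) implies p6) or ((p1 implies p6) and (p2 and p6))).
T not (((p5 and p5) implies p6) or ((p1 implies p6) and (p2 and p6))): α-rule — add F ((p5 and p5) implies p6), F ((p1 implies p6) and (p2 and p6)).
F ((p5 and p5) implies p6): α-rule — add T (p5 and p5), F p6.
T (p5 and p5): α-rule — add T p5, T p5.
T (p4 or (p1 or p4)): β-rule — branch into T p4  //  T (p1 or p4).
  branch 1 (add T p4):
    F ((p1 implies p6) and (p2 and p6)): β-rule — branch into F (p1 implies p6)  //  F (p2 and p6).
      branch 1.1 (add F (p1 implies p6)):
        F (p1 implies p6): α-rule — add T p1, F p6.
        ○ open, literals {p1=T, p4=T, p5=T, p6=F}.
      branch 1.2 (add F (p2 and p6)):
        F (p2 and p6): β-rule — branch into F p2  //  F p6.
          branch 1.2.1 (add F p2):
            ○ open, literals {p2=F, p4=T, p5=T, p6=F}.
          branch 1.2.2 (add F p6):
            ○ open, literals {p4=T, p5=T, p6=F}.
  branch 2 (add T (p1 or p4)):
    F ((p1 implies p6) and (p2 and p6)): β-rule — branch into F (p1 implies p6)  //  F (p2 and p6).
      branch 2.1 (add F (p1 implies p6)):
        F (p1 implies p6): α-rule — add T p1, F p6.
        T (p1 or p4): β-rule — branch into T p1  //  T p4.
          branch 2.1.1 (add T p1):
            ○ open, literals {p1=T, p5=T, p6=F}.
          branch 2.1.2 (add T p4):
            ○ open, literals {p1=T, p4=T, p5=T, p6=F}.
      branch 2.2 (add F (p2 and p6)):
        T (p1 or p4): β-rule — branch into T p1  //  T p4.
          branch 2.2.1 (add T p1):
            F (p2 and p6): β-rule — branch into F p2  //  F p6.
              branch 2.2.1.1 (add F p2):
                ○ open, literals {p1=T, p2=F, p5=T, p6=F}.
              branch 2.2.1.2 (add F p6):
                ○ open, literals {p1=T, p5=T, p6=F}.
          branch 2.2.2 (add T p4):
            F (p2 and p6): β-rule — branch into F p2  //  F p6.
              branch 2.2.2.1 (add F p2):
                ○ open, literals {p2=F, p4=T, p5=T, p6=F}.
              branch 2.2.2.2 (add F p6):
                ○ open, literals {p4=T, p5=T, p6=F}.
0 branches closed, 9 open.
Each open branch fixes some atoms; the unmentioned ones are free. Counting distinct full assignments: branch {p1=T, p4=T, p5=T, p6=F} (p2, p3) contributes 4 new; branch {p2=F, p4=T, p5=T, p6=F} (p1, p3) contributes 2 new; branch {p4=T, p5=T, p6=F} (p1, p2, p3) contributes 2 new; branch {p1=T, p5=T, p6=F} (p2, p3, p4) contributes 4 new; branch {p1=T, p4=T, p5=T, p6=F} (p2, p3) contributes 0 new; branch {p1=T, p2=F, p5=T, p6=F} (p3, p4) contributes 0 new; branch {p1=T, p5=T, p6=F} (p2, p3, p4) contributes 0 new; branch {p2=F, p4=T, p5=T, p6=F} (p1, p3) contributes 0 new; branch {p4=T, p5=T, p6=F} (p1, p2, p3) contributes 0 new. Total: 12.

12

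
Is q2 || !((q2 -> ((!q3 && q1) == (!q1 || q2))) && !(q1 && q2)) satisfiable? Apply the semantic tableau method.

Initial set: {T (q2 || !((q2 -> ((!q3 && q1) == (!q1 || q2))) && !(q1 && q2)))}.
T (q2 || !((q2 -> ((!q3 && q1) == (!q1 || q2))) && !(q1 && q2))): β-rule — branch into T q2  //  T !((q2 -> ((!q3 && q1) == (!q1 || q2))) && !(q1 && q2)).
  branch 1 (add T q2):
    ○ open, literals {q2=true}.
  branch 2 (add T !((q2 -> ((!q3 && q1) == (!q1 || q2))) && !(q1 && q2))):
    T !((q2 -> ((!q3 && q1) == (!q1 || q2))) && !(q1 && q2)): β-rule — branch into F (q2 -> ((!q3 && q1) == (!q1 || q2)))  //  F !(q1 && q2).
      branch 2.1 (add F (q2 -> ((!q3 && q1) == (!q1 || q2)))):
        F (q2 -> ((!q3 && q1) == (!q1 || q2))): α-rule — add T q2, F ((!q3 && q1) == (!q1 || q2)).
        F ((!q3 && q1) == (!q1 || q2)): β-rule — branch into T (!q3 && q1), F (!q1 || q2)  //  F (!q3 && q1), T (!q1 || q2).
          branch 2.1.1 (add T (!q3 && q1), F (!q1 || q2)):
            T (!q3 && q1): α-rule — add T !q3, T q1.
            F (!q1 || q2): α-rule — add F !q1, F q2.
            × closes — contains both q2 and !q2.
          branch 2.1.2 (add F (!q3 && q1), T (!q1 || q2)):
            F (!q3 && q1): β-rule — branch into F !q3  //  F q1.
              branch 2.1.2.1 (add F !q3):
                T (!q1 || q2): β-rule — branch into T !q1  //  T q2.
                  branch 2.1.2.1.1 (add T !q1):
                    ○ open, literals {q1=false, q2=true, q3=true}.
                  branch 2.1.2.1.2 (add T q2):
                    ○ open, literals {q2=true, q3=true}.
              branch 2.1.2.2 (add F q1):
                T (!q1 || q2): β-rule — branch into T !q1  //  T q2.
                  branch 2.1.2.2.1 (add T !q1):
                    ○ open, literals {q1=false, q2=true}.
                  branch 2.1.2.2.2 (add T q2):
                    ○ open, literals {q1=false, q2=true}.
      branch 2.2 (add F !(q1 && q2)):
        F !(q1 && q2): α-rule — add T q1, T q2.
        ○ open, literals {q1=true, q2=true}.
1 branch closed, 6 open.
An open branch gives a satisfying assignment: q2=true.

Satisfiable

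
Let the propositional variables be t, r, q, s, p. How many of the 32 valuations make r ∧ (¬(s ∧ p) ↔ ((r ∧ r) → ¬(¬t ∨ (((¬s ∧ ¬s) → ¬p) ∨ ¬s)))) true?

4

Initial set: {T (r ∧ (¬(s ∧ p) ↔ ((r ∧ r) → ¬(¬t ∨ (((¬s ∧ ¬s) → ¬p) ∨ ¬s)))))}.
T (r ∧ (¬(s ∧ p) ↔ ((r ∧ r) → ¬(¬t ∨ (((¬s ∧ ¬s) → ¬p) ∨ ¬s))))): α-rule — add T r, T (¬(s ∧ p) ↔ ((r ∧ r) → ¬(¬t ∨ (((¬s ∧ ¬s) → ¬p) ∨ ¬s)))).
T (¬(s ∧ p) ↔ ((r ∧ r) → ¬(¬t ∨ (((¬s ∧ ¬s) → ¬p) ∨ ¬s)))): β-rule — branch into T ¬(s ∧ p), T ((r ∧ r) → ¬(¬t ∨ (((¬s ∧ ¬s) → ¬p) ∨ ¬s)))  //  F ¬(s ∧ p), F ((r ∧ r) → ¬(¬t ∨ (((¬s ∧ ¬s) → ¬p) ∨ ¬s))).
  branch 1 (add T ¬(s ∧ p), T ((r ∧ r) → ¬(¬t ∨ (((¬s ∧ ¬s) → ¬p) ∨ ¬s)))):
    T ¬(s ∧ p): β-rule — branch into F s  //  F p.
      branch 1.1 (add F s):
        T ((r ∧ r) → ¬(¬t ∨ (((¬s ∧ ¬s) → ¬p) ∨ ¬s))): β-rule — branch into F (r ∧ r)  //  T ¬(¬t ∨ (((¬s ∧ ¬s) → ¬p) ∨ ¬s)).
          branch 1.1.1 (add F (r ∧ r)):
            F (r ∧ r): β-rule — branch into F r  //  F r.
              branch 1.1.1.1 (add F r):
                × closes — contains both r and ¬r.
              branch 1.1.1.2 (add F r):
                × closes — contains both r and ¬r.
          branch 1.1.2 (add T ¬(¬t ∨ (((¬s ∧ ¬s) → ¬p) ∨ ¬s))):
            T ¬(¬t ∨ (((¬s ∧ ¬s) → ¬p) ∨ ¬s)): α-rule — add F ¬t, F (((¬s ∧ ¬s) → ¬p) ∨ ¬s).
            F (((¬s ∧ ¬s) → ¬p) ∨ ¬s): α-rule — add F ((¬s ∧ ¬s) → ¬p), F ¬s.
            × closes — contains both s and ¬s.
      branch 1.2 (add F p):
        T ((r ∧ r) → ¬(¬t ∨ (((¬s ∧ ¬s) → ¬p) ∨ ¬s))): β-rule — branch into F (r ∧ r)  //  T ¬(¬t ∨ (((¬s ∧ ¬s) → ¬p) ∨ ¬s)).
          branch 1.2.1 (add F (r ∧ r)):
            F (r ∧ r): β-rule — branch into F r  //  F r.
              branch 1.2.1.1 (add F r):
                × closes — contains both r and ¬r.
              branch 1.2.1.2 (add F r):
                × closes — contains both r and ¬r.
          branch 1.2.2 (add T ¬(¬t ∨ (((¬s ∧ ¬s) → ¬p) ∨ ¬s))):
            T ¬(¬t ∨ (((¬s ∧ ¬s) → ¬p) ∨ ¬s)): α-rule — add F ¬t, F (((¬s ∧ ¬s) → ¬p) ∨ ¬s).
            F (((¬s ∧ ¬s) → ¬p) ∨ ¬s): α-rule — add F ((¬s ∧ ¬s) → ¬p), F ¬s.
            F ((¬s ∧ ¬s) → ¬p): α-rule — add T (¬s ∧ ¬s), F ¬p.
            × closes — contains both p and ¬p.
  branch 2 (add F ¬(s ∧ p), F ((r ∧ r) → ¬(¬t ∨ (((¬s ∧ ¬s) → ¬p) ∨ ¬s)))):
    F ¬(s ∧ p): α-rule — add T s, T p.
    F ((r ∧ r) → ¬(¬t ∨ (((¬s ∧ ¬s) → ¬p) ∨ ¬s))): α-rule — add T (r ∧ r), F ¬(¬t ∨ (((¬s ∧ ¬s) → ¬p) ∨ ¬s)).
    T (r ∧ r): α-rule — add T r, T r.
    F ¬(¬t ∨ (((¬s ∧ ¬s) → ¬p) ∨ ¬s)): β-rule — branch into T ¬t  //  T (((¬s ∧ ¬s) → ¬p) ∨ ¬s).
      branch 2.1 (add T ¬t):
        ○ open, literals {p=1, r=1, s=1, t=0}.
      branch 2.2 (add T (((¬s ∧ ¬s) → ¬p) ∨ ¬s)):
        T (((¬s ∧ ¬s) → ¬p) ∨ ¬s): β-rule — branch into T ((¬s ∧ ¬s) → ¬p)  //  T ¬s.
          branch 2.2.1 (add T ((¬s ∧ ¬s) → ¬p)):
            T ((¬s ∧ ¬s) → ¬p): β-rule — branch into F (¬s ∧ ¬s)  //  T ¬p.
              branch 2.2.1.1 (add F (¬s ∧ ¬s)):
                F (¬s ∧ ¬s): β-rule — branch into F ¬s  //  F ¬s.
                  branch 2.2.1.1.1 (add F ¬s):
                    ○ open, literals {p=1, r=1, s=1}.
                  branch 2.2.1.1.2 (add F ¬s):
                    ○ open, literals {p=1, r=1, s=1}.
              branch 2.2.1.2 (add T ¬p):
                × closes — contains both p and ¬p.
          branch 2.2.2 (add T ¬s):
            × closes — contains both s and ¬s.
8 branches closed, 3 open.
Each open branch fixes some atoms; the unmentioned ones are free. Counting distinct full assignments: branch {p=1, r=1, s=1, t=0} (q) contributes 2 new; branch {p=1, r=1, s=1} (t, q) contributes 2 new; branch {p=1, r=1, s=1} (t, q) contributes 0 new. Total: 4.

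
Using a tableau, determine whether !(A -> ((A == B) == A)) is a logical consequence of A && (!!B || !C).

Initial set: {(A && (!!B || !C)); !!(A -> ((A == B) == A))}.
(A && (!!B || !C)): α-rule — add A, (!!B || !C).
!!(A -> ((A == B) == A)): β-rule — branch into !A  //  ((A == B) == A).
  branch 1 (add !A):
    × closes — contains both A and !A.
  branch 2 (add ((A == B) == A)):
    (!!B || !C): β-rule — branch into !!B  //  !C.
      branch 2.1 (add !!B):
        !!B: drop double negation, giving B.
        ((A == B) == A): β-rule — branch into (A == B), A  //  !(A == B), !A.
          branch 2.1.1 (add (A == B), A):
            (A == B): β-rule — branch into A, B  //  !A, !B.
              branch 2.1.1.1 (add A, B):
                ○ open, literals {A=T, B=T}.
              branch 2.1.1.2 (add !A, !B):
                × closes — contains both A and !A.
          branch 2.1.2 (add !(A == B), !A):
            × closes — contains both A and !A.
      branch 2.2 (add !C):
        ((A == B) == A): β-rule — branch into (A == B), A  //  !(A == B), !A.
          branch 2.2.1 (add (A == B), A):
            (A == B): β-rule — branch into A, B  //  !A, !B.
              branch 2.2.1.1 (add A, B):
                ○ open, literals {A=T, B=T, C=F}.
              branch 2.2.1.2 (add !A, !B):
                × closes — contains both A and !A.
          branch 2.2.2 (add !(A == B), !A):
            × closes — contains both A and !A.
5 branches closed, 2 open.
An open branch gives a countermodel: A=T, B=T (unmentioned atoms arbitrary); the premises hold there but the conclusion fails.

No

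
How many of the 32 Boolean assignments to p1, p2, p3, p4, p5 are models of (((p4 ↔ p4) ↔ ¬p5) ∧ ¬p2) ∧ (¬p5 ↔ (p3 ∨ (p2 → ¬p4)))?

8

Initial set: {((((p4 ↔ p4) ↔ ¬p5) ∧ ¬p2) ∧ (¬p5 ↔ (p3 ∨ (p2 → ¬p4))))}.
((((p4 ↔ p4) ↔ ¬p5) ∧ ¬p2) ∧ (¬p5 ↔ (p3 ∨ (p2 → ¬p4)))): α-rule — add (((p4 ↔ p4) ↔ ¬p5) ∧ ¬p2), (¬p5 ↔ (p3 ∨ (p2 → ¬p4))).
(((p4 ↔ p4) ↔ ¬p5) ∧ ¬p2): α-rule — add ((p4 ↔ p4) ↔ ¬p5), ¬p2.
(¬p5 ↔ (p3 ∨ (p2 → ¬p4))): β-rule — branch into ¬p5, (p3 ∨ (p2 → ¬p4))  //  ¬¬p5, ¬(p3 ∨ (p2 → ¬p4)).
  branch 1 (add ¬p5, (p3 ∨ (p2 → ¬p4))):
    ((p4 ↔ p4) ↔ ¬p5): β-rule — branch into (p4 ↔ p4), ¬p5  //  ¬(p4 ↔ p4), ¬¬p5.
      branch 1.1 (add (p4 ↔ p4), ¬p5):
        (p3 ∨ (p2 → ¬p4)): β-rule — branch into p3  //  (p2 → ¬p4).
          branch 1.1.1 (add p3):
            (p4 ↔ p4): β-rule — branch into p4, p4  //  ¬p4, ¬p4.
              branch 1.1.1.1 (add p4, p4):
                ○ open, literals {p2=F, p3=T, p4=T, p5=F}.
              branch 1.1.1.2 (add ¬p4, ¬p4):
                ○ open, literals {p2=F, p3=T, p4=F, p5=F}.
          branch 1.1.2 (add (p2 → ¬p4)):
            (p4 ↔ p4): β-rule — branch into p4, p4  //  ¬p4, ¬p4.
              branch 1.1.2.1 (add p4, p4):
                (p2 → ¬p4): β-rule — branch into ¬p2  //  ¬p4.
                  branch 1.1.2.1.1 (add ¬p2):
                    ○ open, literals {p2=F, p4=T, p5=F}.
                  branch 1.1.2.1.2 (add ¬p4):
                    × closes — contains both p4 and ¬p4.
              branch 1.1.2.2 (add ¬p4, ¬p4):
                (p2 → ¬p4): β-rule — branch into ¬p2  //  ¬p4.
                  branch 1.1.2.2.1 (add ¬p2):
                    ○ open, literals {p2=F, p4=F, p5=F}.
                  branch 1.1.2.2.2 (add ¬p4):
                    ○ open, literals {p2=F, p4=F, p5=F}.
      branch 1.2 (add ¬(p4 ↔ p4), ¬¬p5):
        × closes — contains both p5 and ¬p5.
  branch 2 (add ¬¬p5, ¬(p3 ∨ (p2 → ¬p4))):
    ¬(p3 ∨ (p2 → ¬p4)): α-rule — add ¬p3, ¬(p2 → ¬p4).
    ¬(p2 → ¬p4): α-rule — add p2, ¬¬p4.
    × closes — contains both p2 and ¬p2.
3 branches closed, 5 open.
Each open branch fixes some atoms; the unmentioned ones are free. Counting distinct full assignments: branch {p2=F, p3=T, p4=T, p5=F} (p1) contributes 2 new; branch {p2=F, p3=T, p4=F, p5=F} (p1) contributes 2 new; branch {p2=F, p4=T, p5=F} (p1, p3) contributes 2 new; branch {p2=F, p4=F, p5=F} (p1, p3) contributes 2 new; branch {p2=F, p4=F, p5=F} (p1, p3) contributes 0 new. Total: 8.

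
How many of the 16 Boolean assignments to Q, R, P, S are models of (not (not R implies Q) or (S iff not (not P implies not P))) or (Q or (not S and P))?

Initial set: {((not (not R implies Q) or (S iff not (not P implies not P))) or (Q or (not S and P)))}.
((not (not R implies Q) or (S iff not (not P implies not P))) or (Q or (not S and P))): β-rule — branch into (not (not R implies Q) or (S iff not (not P implies not P)))  //  (Q or (not S and P)).
  branch 1 (add (not (not R implies Q) or (S iff not (not P implies not P)))):
    (not (not R implies Q) or (S iff not (not P implies not P))): β-rule — branch into not (not R implies Q)  //  (S iff not (not P implies not P)).
      branch 1.1 (add not (not R implies Q)):
        not (not R implies Q): α-rule — add not R, not Q.
        ○ open, literals {Q=F, R=F}.
      branch 1.2 (add (S iff not (not P implies not P))):
        (S iff not (not P implies not P)): β-rule — branch into S, not (not P implies not P)  //  not S, not not (not P implies not P).
          branch 1.2.1 (add S, not (not P implies not P)):
            not (not P implies not P): α-rule — add not P, not not P.
            × closes — contains both P and not P.
          branch 1.2.2 (add not S, not not (not P implies not P)):
            not not (not P implies not P): β-rule — branch into not not P  //  not P.
              branch 1.2.2.1 (add not not P):
                ○ open, literals {P=T, S=F}.
              branch 1.2.2.2 (add not P):
                ○ open, literals {P=F, S=F}.
  branch 2 (add (Q or (not S and P))):
    (Q or (not S and P)): β-rule — branch into Q  //  (not S and P).
      branch 2.1 (add Q):
        ○ open, literals {Q=T}.
      branch 2.2 (add (not S and P)):
        (not S and P): α-rule — add not S, P.
        ○ open, literals {P=T, S=F}.
1 branch closed, 5 open.
Each open branch fixes some atoms; the unmentioned ones are free. Counting distinct full assignments: branch {Q=F, R=F} (P, S) contributes 4 new; branch {P=T, S=F} (Q, R) contributes 3 new; branch {P=F, S=F} (Q, R) contributes 3 new; branch {Q=T} (R, P, S) contributes 4 new; branch {P=T, S=F} (Q, R) contributes 0 new. Total: 14.

14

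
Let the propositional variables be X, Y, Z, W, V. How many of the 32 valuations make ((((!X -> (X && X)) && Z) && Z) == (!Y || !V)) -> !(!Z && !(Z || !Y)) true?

28

Initial set: {(((((!X -> (X && X)) && Z) && Z) == (!Y || !V)) -> !(!Z && !(Z || !Y)))}.
(((((!X -> (X && X)) && Z) && Z) == (!Y || !V)) -> !(!Z && !(Z || !Y))): β-rule — branch into !((((!X -> (X && X)) && Z) && Z) == (!Y || !V))  //  !(!Z && !(Z || !Y)).
  branch 1 (add !((((!X -> (X && X)) && Z) && Z) == (!Y || !V))):
    !((((!X -> (X && X)) && Z) && Z) == (!Y || !V)): β-rule — branch into (((!X -> (X && X)) && Z) && Z), !(!Y || !V)  //  !(((!X -> (X && X)) && Z) && Z), (!Y || !V).
      branch 1.1 (add (((!X -> (X && X)) && Z) && Z), !(!Y || !V)):
        (((!X -> (X && X)) && Z) && Z): α-rule — add ((!X -> (X && X)) && Z), Z.
        !(!Y || !V): α-rule — add !!Y, !!V.
        ((!X -> (X && X)) && Z): α-rule — add (!X -> (X && X)), Z.
        (!X -> (X && X)): β-rule — branch into !!X  //  (X && X).
          branch 1.1.1 (add !!X):
            ○ open, literals {V=T, X=T, Y=T, Z=T}.
          branch 1.1.2 (add (X && X)):
            (X && X): α-rule — add X, X.
            ○ open, literals {V=T, X=T, Y=T, Z=T}.
      branch 1.2 (add !(((!X -> (X && X)) && Z) && Z), (!Y || !V)):
        !(((!X -> (X && X)) && Z) && Z): β-rule — branch into !((!X -> (X && X)) && Z)  //  !Z.
          branch 1.2.1 (add !((!X -> (X && X)) && Z)):
            (!Y || !V): β-rule — branch into !Y  //  !V.
              branch 1.2.1.1 (add !Y):
                !((!X -> (X && X)) && Z): β-rule — branch into !(!X -> (X && X))  //  !Z.
                  branch 1.2.1.1.1 (add !(!X -> (X && X))):
                    !(!X -> (X && X)): α-rule — add !X, !(X && X).
                    !(X && X): β-rule — branch into !X  //  !X.
                      branch 1.2.1.1.1.1 (add !X):
                        ○ open, literals {X=F, Y=F}.
                      branch 1.2.1.1.1.2 (add !X):
                        ○ open, literals {X=F, Y=F}.
                  branch 1.2.1.1.2 (add !Z):
                    ○ open, literals {Y=F, Z=F}.
              branch 1.2.1.2 (add !V):
                !((!X -> (X && X)) && Z): β-rule — branch into !(!X -> (X && X))  //  !Z.
                  branch 1.2.1.2.1 (add !(!X -> (X && X))):
                    !(!X -> (X && X)): α-rule — add !X, !(X && X).
                    !(X && X): β-rule — branch into !X  //  !X.
                      branch 1.2.1.2.1.1 (add !X):
                        ○ open, literals {V=F, X=F}.
                      branch 1.2.1.2.1.2 (add !X):
                        ○ open, literals {V=F, X=F}.
                  branch 1.2.1.2.2 (add !Z):
                    ○ open, literals {V=F, Z=F}.
          branch 1.2.2 (add !Z):
            (!Y || !V): β-rule — branch into !Y  //  !V.
              branch 1.2.2.1 (add !Y):
                ○ open, literals {Y=F, Z=F}.
              branch 1.2.2.2 (add !V):
                ○ open, literals {V=F, Z=F}.
  branch 2 (add !(!Z && !(Z || !Y))):
    !(!Z && !(Z || !Y)): β-rule — branch into !!Z  //  !!(Z || !Y).
      branch 2.1 (add !!Z):
        ○ open, literals {Z=T}.
      branch 2.2 (add !!(Z || !Y)):
        !!(Z || !Y): β-rule — branch into Z  //  !Y.
          branch 2.2.1 (add Z):
            ○ open, literals {Z=T}.
          branch 2.2.2 (add !Y):
            ○ open, literals {Y=F}.
0 branches closed, 13 open.
Each open branch fixes some atoms; the unmentioned ones are free. Counting distinct full assignments: branch {V=T, X=T, Y=T, Z=T} (W) contributes 2 new; branch {V=T, X=T, Y=T, Z=T} (W) contributes 0 new; branch {X=F, Y=F} (Z, W, V) contributes 8 new; branch {X=F, Y=F} (Z, W, V) contributes 0 new; branch {Y=F, Z=F} (X, W, V) contributes 4 new; branch {V=F, X=F} (Y, Z, W) contributes 4 new; branch {V=F, X=F} (Y, Z, W) contributes 0 new; branch {V=F, Z=F} (X, Y, W) contributes 2 new; branch {Y=F, Z=F} (X, W, V) contributes 0 new; branch {V=F, Z=F} (X, Y, W) contributes 0 new; branch {Z=T} (X, Y, W, V) contributes 8 new; branch {Z=T} (X, Y, W, V) contributes 0 new; branch {Y=F} (X, Z, W, V) contributes 0 new. Total: 28.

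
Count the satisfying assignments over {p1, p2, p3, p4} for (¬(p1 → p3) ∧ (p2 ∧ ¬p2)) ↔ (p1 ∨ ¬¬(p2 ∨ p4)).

Initial set: {((¬(p1 → p3) ∧ (p2 ∧ ¬p2)) ↔ (p1 ∨ ¬¬(p2 ∨ p4)))}.
((¬(p1 → p3) ∧ (p2 ∧ ¬p2)) ↔ (p1 ∨ ¬¬(p2 ∨ p4))): β-rule — branch into (¬(p1 → p3) ∧ (p2 ∧ ¬p2)), (p1 ∨ ¬¬(p2 ∨ p4))  //  ¬(¬(p1 → p3) ∧ (p2 ∧ ¬p2)), ¬(p1 ∨ ¬¬(p2 ∨ p4)).
  branch 1 (add (¬(p1 → p3) ∧ (p2 ∧ ¬p2)), (p1 ∨ ¬¬(p2 ∨ p4))):
    (¬(p1 → p3) ∧ (p2 ∧ ¬p2)): α-rule — add ¬(p1 → p3), (p2 ∧ ¬p2).
    ¬(p1 → p3): α-rule — add p1, ¬p3.
    (p2 ∧ ¬p2): α-rule — add p2, ¬p2.
    × closes — contains both p2 and ¬p2.
  branch 2 (add ¬(¬(p1 → p3) ∧ (p2 ∧ ¬p2)), ¬(p1 ∨ ¬¬(p2 ∨ p4))):
    ¬(p1 ∨ ¬¬(p2 ∨ p4)): α-rule — add ¬p1, ¬¬¬(p2 ∨ p4).
    ¬¬¬(p2 ∨ p4): drop double negation, giving ¬(p2 ∨ p4).
    ¬(p2 ∨ p4): α-rule — add ¬p2, ¬p4.
    ¬(¬(p1 → p3) ∧ (p2 ∧ ¬p2)): β-rule — branch into ¬¬(p1 → p3)  //  ¬(p2 ∧ ¬p2).
      branch 2.1 (add ¬¬(p1 → p3)):
        ¬¬(p1 → p3): β-rule — branch into ¬p1  //  p3.
          branch 2.1.1 (add ¬p1):
            ○ open, literals {p1=false, p2=false, p4=false}.
          branch 2.1.2 (add p3):
            ○ open, literals {p1=false, p2=false, p3=true, p4=false}.
      branch 2.2 (add ¬(p2 ∧ ¬p2)):
        ¬(p2 ∧ ¬p2): β-rule — branch into ¬p2  //  ¬¬p2.
          branch 2.2.1 (add ¬p2):
            ○ open, literals {p1=false, p2=false, p4=false}.
          branch 2.2.2 (add ¬¬p2):
            × closes — contains both p2 and ¬p2.
2 branches closed, 3 open.
Each open branch fixes some atoms; the unmentioned ones are free. Counting distinct full assignments: branch {p1=false, p2=false, p4=false} (p3) contributes 2 new; branch {p1=false, p2=false, p3=true, p4=false} (none free) contributes 0 new; branch {p1=false, p2=false, p4=false} (p3) contributes 0 new. Total: 2.

2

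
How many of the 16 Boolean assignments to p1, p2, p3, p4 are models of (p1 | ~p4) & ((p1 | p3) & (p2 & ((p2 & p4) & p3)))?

1

Initial set: {((p1 | ~p4) & ((p1 | p3) & (p2 & ((p2 & p4) & p3))))}.
((p1 | ~p4) & ((p1 | p3) & (p2 & ((p2 & p4) & p3)))): α-rule — add (p1 | ~p4), ((p1 | p3) & (p2 & ((p2 & p4) & p3))).
((p1 | p3) & (p2 & ((p2 & p4) & p3))): α-rule — add (p1 | p3), (p2 & ((p2 & p4) & p3)).
(p2 & ((p2 & p4) & p3)): α-rule — add p2, ((p2 & p4) & p3).
((p2 & p4) & p3): α-rule — add (p2 & p4), p3.
(p2 & p4): α-rule — add p2, p4.
(p1 | ~p4): β-rule — branch into p1  //  ~p4.
  branch 1 (add p1):
    (p1 | p3): β-rule — branch into p1  //  p3.
      branch 1.1 (add p1):
        ○ open, literals {p1=1, p2=1, p3=1, p4=1}.
      branch 1.2 (add p3):
        ○ open, literals {p1=1, p2=1, p3=1, p4=1}.
  branch 2 (add ~p4):
    × closes — contains both p4 and ~p4.
1 branch closed, 2 open.
Each open branch fixes some atoms; the unmentioned ones are free. Counting distinct full assignments: branch {p1=1, p2=1, p3=1, p4=1} (none free) contributes 1 new; branch {p1=1, p2=1, p3=1, p4=1} (none free) contributes 0 new. Total: 1.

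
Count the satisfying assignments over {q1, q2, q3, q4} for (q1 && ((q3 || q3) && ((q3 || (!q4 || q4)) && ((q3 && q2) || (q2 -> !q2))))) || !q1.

Initial set: {((q1 && ((q3 || q3) && ((q3 || (!q4 || q4)) && ((q3 && q2) || (q2 -> !q2))))) || !q1)}.
((q1 && ((q3 || q3) && ((q3 || (!q4 || q4)) && ((q3 && q2) || (q2 -> !q2))))) || !q1): β-rule — branch into (q1 && ((q3 || q3) && ((q3 || (!q4 || q4)) && ((q3 && q2) || (q2 -> !q2)))))  //  !q1.
  branch 1 (add (q1 && ((q3 || q3) && ((q3 || (!q4 || q4)) && ((q3 && q2) || (q2 -> !q2)))))):
    (q1 && ((q3 || q3) && ((q3 || (!q4 || q4)) && ((q3 && q2) || (q2 -> !q2))))): α-rule — add q1, ((q3 || q3) && ((q3 || (!q4 || q4)) && ((q3 && q2) || (q2 -> !q2)))).
    ((q3 || q3) && ((q3 || (!q4 || q4)) && ((q3 && q2) || (q2 -> !q2)))): α-rule — add (q3 || q3), ((q3 || (!q4 || q4)) && ((q3 && q2) || (q2 -> !q2))).
    ((q3 || (!q4 || q4)) && ((q3 && q2) || (q2 -> !q2))): α-rule — add (q3 || (!q4 || q4)), ((q3 && q2) || (q2 -> !q2)).
    (q3 || q3): β-rule — branch into q3  //  q3.
      branch 1.1 (add q3):
        (q3 || (!q4 || q4)): β-rule — branch into q3  //  (!q4 || q4).
          branch 1.1.1 (add q3):
            ((q3 && q2) || (q2 -> !q2)): β-rule — branch into (q3 && q2)  //  (q2 -> !q2).
              branch 1.1.1.1 (add (q3 && q2)):
                (q3 && q2): α-rule — add q3, q2.
                ○ open, literals {q1=true, q2=true, q3=true}.
              branch 1.1.1.2 (add (q2 -> !q2)):
                (q2 -> !q2): β-rule — branch into !q2  //  !q2.
                  branch 1.1.1.2.1 (add !q2):
                    ○ open, literals {q1=true, q2=false, q3=true}.
                  branch 1.1.1.2.2 (add !q2):
                    ○ open, literals {q1=true, q2=false, q3=true}.
          branch 1.1.2 (add (!q4 || q4)):
            ((q3 && q2) || (q2 -> !q2)): β-rule — branch into (q3 && q2)  //  (q2 -> !q2).
              branch 1.1.2.1 (add (q3 && q2)):
                (q3 && q2): α-rule — add q3, q2.
                (!q4 || q4): β-rule — branch into !q4  //  q4.
                  branch 1.1.2.1.1 (add !q4):
                    ○ open, literals {q1=true, q2=true, q3=true, q4=false}.
                  branch 1.1.2.1.2 (add q4):
                    ○ open, literals {q1=true, q2=true, q3=true, q4=true}.
              branch 1.1.2.2 (add (q2 -> !q2)):
                (!q4 || q4): β-rule — branch into !q4  //  q4.
                  branch 1.1.2.2.1 (add !q4):
                    (q2 -> !q2): β-rule — branch into !q2  //  !q2.
                      branch 1.1.2.2.1.1 (add !q2):
                        ○ open, literals {q1=true, q2=false, q3=true, q4=false}.
                      branch 1.1.2.2.1.2 (add !q2):
                        ○ open, literals {q1=true, q2=false, q3=true, q4=false}.
                  branch 1.1.2.2.2 (add q4):
                    (q2 -> !q2): β-rule — branch into !q2  //  !q2.
                      branch 1.1.2.2.2.1 (add !q2):
                        ○ open, literals {q1=true, q2=false, q3=true, q4=true}.
                      branch 1.1.2.2.2.2 (add !q2):
                        ○ open, literals {q1=true, q2=false, q3=true, q4=true}.
      branch 1.2 (add q3):
        (q3 || (!q4 || q4)): β-rule — branch into q3  //  (!q4 || q4).
          branch 1.2.1 (add q3):
            ((q3 && q2) || (q2 -> !q2)): β-rule — branch into (q3 && q2)  //  (q2 -> !q2).
              branch 1.2.1.1 (add (q3 && q2)):
                (q3 && q2): α-rule — add q3, q2.
                ○ open, literals {q1=true, q2=true, q3=true}.
              branch 1.2.1.2 (add (q2 -> !q2)):
                (q2 -> !q2): β-rule — branch into !q2  //  !q2.
                  branch 1.2.1.2.1 (add !q2):
                    ○ open, literals {q1=true, q2=false, q3=true}.
                  branch 1.2.1.2.2 (add !q2):
                    ○ open, literals {q1=true, q2=false, q3=true}.
          branch 1.2.2 (add (!q4 || q4)):
            ((q3 && q2) || (q2 -> !q2)): β-rule — branch into (q3 && q2)  //  (q2 -> !q2).
              branch 1.2.2.1 (add (q3 && q2)):
                (q3 && q2): α-rule — add q3, q2.
                (!q4 || q4): β-rule — branch into !q4  //  q4.
                  branch 1.2.2.1.1 (add !q4):
                    ○ open, literals {q1=true, q2=true, q3=true, q4=false}.
                  branch 1.2.2.1.2 (add q4):
                    ○ open, literals {q1=true, q2=true, q3=true, q4=true}.
              branch 1.2.2.2 (add (q2 -> !q2)):
                (!q4 || q4): β-rule — branch into !q4  //  q4.
                  branch 1.2.2.2.1 (add !q4):
                    (q2 -> !q2): β-rule — branch into !q2  //  !q2.
                      branch 1.2.2.2.1.1 (add !q2):
                        ○ open, literals {q1=true, q2=false, q3=true, q4=false}.
                      branch 1.2.2.2.1.2 (add !q2):
                        ○ open, literals {q1=true, q2=false, q3=true, q4=false}.
                  branch 1.2.2.2.2 (add q4):
                    (q2 -> !q2): β-rule — branch into !q2  //  !q2.
                      branch 1.2.2.2.2.1 (add !q2):
                        ○ open, literals {q1=true, q2=false, q3=true, q4=true}.
                      branch 1.2.2.2.2.2 (add !q2):
                        ○ open, literals {q1=true, q2=false, q3=true, q4=true}.
  branch 2 (add !q1):
    ○ open, literals {q1=false}.
0 branches closed, 19 open.
Each open branch fixes some atoms; the unmentioned ones are free. Counting distinct full assignments: branch {q1=true, q2=true, q3=true} (q4) contributes 2 new; branch {q1=true, q2=false, q3=true} (q4) contributes 2 new; branch {q1=true, q2=false, q3=true} (q4) contributes 0 new; branch {q1=true, q2=true, q3=true, q4=false} (none free) contributes 0 new; branch {q1=true, q2=true, q3=true, q4=true} (none free) contributes 0 new; branch {q1=true, q2=false, q3=true, q4=false} (none free) contributes 0 new; branch {q1=true, q2=false, q3=true, q4=false} (none free) contributes 0 new; branch {q1=true, q2=false, q3=true, q4=true} (none free) contributes 0 new; branch {q1=true, q2=false, q3=true, q4=true} (none free) contributes 0 new; branch {q1=true, q2=true, q3=true} (q4) contributes 0 new; branch {q1=true, q2=false, q3=true} (q4) contributes 0 new; branch {q1=true, q2=false, q3=true} (q4) contributes 0 new; branch {q1=true, q2=true, q3=true, q4=false} (none free) contributes 0 new; branch {q1=true, q2=true, q3=true, q4=true} (none free) contributes 0 new; branch {q1=true, q2=false, q3=true, q4=false} (none free) contributes 0 new; branch {q1=true, q2=false, q3=true, q4=false} (none free) contributes 0 new; branch {q1=true, q2=false, q3=true, q4=true} (none free) contributes 0 new; branch {q1=true, q2=false, q3=true, q4=true} (none free) contributes 0 new; branch {q1=false} (q2, q3, q4) contributes 8 new. Total: 12.

12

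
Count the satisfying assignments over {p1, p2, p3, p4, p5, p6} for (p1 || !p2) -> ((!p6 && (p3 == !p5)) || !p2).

52

Initial set: {((p1 || !p2) -> ((!p6 && (p3 == !p5)) || !p2))}.
((p1 || !p2) -> ((!p6 && (p3 == !p5)) || !p2)): β-rule — branch into !(p1 || !p2)  //  ((!p6 && (p3 == !p5)) || !p2).
  branch 1 (add !(p1 || !p2)):
    !(p1 || !p2): α-rule — add !p1, !!p2.
    ○ open, literals {p1=0, p2=1}.
  branch 2 (add ((!p6 && (p3 == !p5)) || !p2)):
    ((!p6 && (p3 == !p5)) || !p2): β-rule — branch into (!p6 && (p3 == !p5))  //  !p2.
      branch 2.1 (add (!p6 && (p3 == !p5))):
        (!p6 && (p3 == !p5)): α-rule — add !p6, (p3 == !p5).
        (p3 == !p5): β-rule — branch into p3, !p5  //  !p3, !!p5.
          branch 2.1.1 (add p3, !p5):
            ○ open, literals {p3=1, p5=0, p6=0}.
          branch 2.1.2 (add !p3, !!p5):
            ○ open, literals {p3=0, p5=1, p6=0}.
      branch 2.2 (add !p2):
        ○ open, literals {p2=0}.
0 branches closed, 4 open.
Each open branch fixes some atoms; the unmentioned ones are free. Counting distinct full assignments: branch {p1=0, p2=1} (p3, p4, p5, p6) contributes 16 new; branch {p3=1, p5=0, p6=0} (p1, p2, p4) contributes 6 new; branch {p3=0, p5=1, p6=0} (p1, p2, p4) contributes 6 new; branch {p2=0} (p1, p3, p4, p5, p6) contributes 24 new. Total: 52.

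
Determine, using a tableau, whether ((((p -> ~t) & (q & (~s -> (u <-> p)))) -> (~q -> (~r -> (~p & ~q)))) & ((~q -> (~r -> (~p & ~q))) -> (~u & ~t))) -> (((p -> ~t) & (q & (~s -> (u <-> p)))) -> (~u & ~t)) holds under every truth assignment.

Valid

Assume the negation and expand:
Initial set: {~(((((p -> ~t) & (q & (~s -> (u <-> p)))) -> (~q -> (~r -> (~p & ~q)))) & ((~q -> (~r -> (~p & ~q))) -> (~u & ~t))) -> (((p -> ~t) & (q & (~s -> (u <-> p)))) -> (~u & ~t)))}.
~(((((p -> ~t) & (q & (~s -> (u <-> p)))) -> (~q -> (~r -> (~p & ~q)))) & ((~q -> (~r -> (~p & ~q))) -> (~u & ~t))) -> (((p -> ~t) & (q & (~s -> (u <-> p)))) -> (~u & ~t))): α-rule — add ((((p -> ~t) & (q & (~s -> (u <-> p)))) -> (~q -> (~r -> (~p & ~q)))) & ((~q -> (~r -> (~p & ~q))) -> (~u & ~t))), ~(((p -> ~t) & (q & (~s -> (u <-> p)))) -> (~u & ~t)).
((((p -> ~t) & (q & (~s -> (u <-> p)))) -> (~q -> (~r -> (~p & ~q)))) & ((~q -> (~r -> (~p & ~q))) -> (~u & ~t))): α-rule — add (((p -> ~t) & (q & (~s -> (u <-> p)))) -> (~q -> (~r -> (~p & ~q)))), ((~q -> (~r -> (~p & ~q))) -> (~u & ~t)).
~(((p -> ~t) & (q & (~s -> (u <-> p)))) -> (~u & ~t)): α-rule — add ((p -> ~t) & (q & (~s -> (u <-> p)))), ~(~u & ~t).
((p -> ~t) & (q & (~s -> (u <-> p)))): α-rule — add (p -> ~t), (q & (~s -> (u <-> p))).
(q & (~s -> (u <-> p))): α-rule — add q, (~s -> (u <-> p)).
(((p -> ~t) & (q & (~s -> (u <-> p)))) -> (~q -> (~r -> (~p & ~q)))): β-rule — branch into ~((p -> ~t) & (q & (~s -> (u <-> p))))  //  (~q -> (~r -> (~p & ~q))).
  branch 1 (add ~((p -> ~t) & (q & (~s -> (u <-> p))))):
    ((~q -> (~r -> (~p & ~q))) -> (~u & ~t)): β-rule — branch into ~(~q -> (~r -> (~p & ~q)))  //  (~u & ~t).
      branch 1.1 (add ~(~q -> (~r -> (~p & ~q)))):
        ~(~q -> (~r -> (~p & ~q))): α-rule — add ~q, ~(~r -> (~p & ~q)).
        × closes — contains both q and ~q.
      branch 1.2 (add (~u & ~t)):
        (~u & ~t): α-rule — add ~u, ~t.
        ~(~u & ~t): β-rule — branch into ~~u  //  ~~t.
          branch 1.2.1 (add ~~u):
            × closes — contains both u and ~u.
          branch 1.2.2 (add ~~t):
            × closes — contains both t and ~t.
  branch 2 (add (~q -> (~r -> (~p & ~q)))):
    ((~q -> (~r -> (~p & ~q))) -> (~u & ~t)): β-rule — branch into ~(~q -> (~r -> (~p & ~q)))  //  (~u & ~t).
      branch 2.1 (add ~(~q -> (~r -> (~p & ~q)))):
        ~(~q -> (~r -> (~p & ~q))): α-rule — add ~q, ~(~r -> (~p & ~q)).
        × closes — contains both q and ~q.
      branch 2.2 (add (~u & ~t)):
        (~u & ~t): α-rule — add ~u, ~t.
        ~(~u & ~t): β-rule — branch into ~~u  //  ~~t.
          branch 2.2.1 (add ~~u):
            × closes — contains both u and ~u.
          branch 2.2.2 (add ~~t):
            × closes — contains both t and ~t.
All 6 branches close.
Every branch closed, so the negation is unsatisfiable and the formula is valid.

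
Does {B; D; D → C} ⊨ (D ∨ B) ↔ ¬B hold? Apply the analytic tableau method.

Initial set: {B; D; (D → C); ¬((D ∨ B) ↔ ¬B)}.
(D → C): β-rule — branch into ¬D  //  C.
  branch 1 (add ¬D):
    × closes — contains both D and ¬D.
  branch 2 (add C):
    ¬((D ∨ B) ↔ ¬B): β-rule — branch into (D ∨ B), ¬¬B  //  ¬(D ∨ B), ¬B.
      branch 2.1 (add (D ∨ B), ¬¬B):
        (D ∨ B): β-rule — branch into D  //  B.
          branch 2.1.1 (add D):
            ○ open, literals {B=1, C=1, D=1}.
          branch 2.1.2 (add B):
            ○ open, literals {B=1, C=1, D=1}.
      branch 2.2 (add ¬(D ∨ B), ¬B):
        × closes — contains both B and ¬B.
2 branches closed, 2 open.
An open branch gives a countermodel: B=1, C=1, D=1 (unmentioned atoms arbitrary); the premises hold there but the conclusion fails.

No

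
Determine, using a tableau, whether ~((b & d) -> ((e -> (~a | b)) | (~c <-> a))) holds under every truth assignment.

Not valid

Assume the negation and expand:
Initial set: {~~((b & d) -> ((e -> (~a | b)) | (~c <-> a)))}.
~~((b & d) -> ((e -> (~a | b)) | (~c <-> a))): β-rule — branch into ~(b & d)  //  ((e -> (~a | b)) | (~c <-> a)).
  branch 1 (add ~(b & d)):
    ~(b & d): β-rule — branch into ~b  //  ~d.
      branch 1.1 (add ~b):
        ○ open, literals {b=F}.
      branch 1.2 (add ~d):
        ○ open, literals {d=F}.
  branch 2 (add ((e -> (~a | b)) | (~c <-> a))):
    ((e -> (~a | b)) | (~c <-> a)): β-rule — branch into (e -> (~a | b))  //  (~c <-> a).
      branch 2.1 (add (e -> (~a | b))):
        (e -> (~a | b)): β-rule — branch into ~e  //  (~a | b).
          branch 2.1.1 (add ~e):
            ○ open, literals {e=F}.
          branch 2.1.2 (add (~a | b)):
            (~a | b): β-rule — branch into ~a  //  b.
              branch 2.1.2.1 (add ~a):
                ○ open, literals {a=F}.
              branch 2.1.2.2 (add b):
                ○ open, literals {b=T}.
      branch 2.2 (add (~c <-> a)):
        (~c <-> a): β-rule — branch into ~c, a  //  ~~c, ~a.
          branch 2.2.1 (add ~c, a):
            ○ open, literals {a=T, c=F}.
          branch 2.2.2 (add ~~c, ~a):
            ○ open, literals {a=F, c=T}.
0 branches closed, 7 open.
An open branch gives a countermodel: b=F (unmentioned atoms arbitrary); under it the original formula is false.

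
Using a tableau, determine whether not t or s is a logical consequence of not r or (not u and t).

No

Initial set: {T (not r or (not u and t)); F (not t or s)}.
F (not t or s): α-rule — add F not t, F s.
T (not r or (not u and t)): β-rule — branch into T not r  //  T (not u and t).
  branch 1 (add T not r):
    ○ open, literals {r=0, s=0, t=1}.
  branch 2 (add T (not u and t)):
    T (not u and t): α-rule — add T not u, T t.
    ○ open, literals {s=0, t=1, u=0}.
0 branches closed, 2 open.
An open branch gives a countermodel: r=0, s=0, t=1 (unmentioned atoms arbitrary); the premises hold there but the conclusion fails.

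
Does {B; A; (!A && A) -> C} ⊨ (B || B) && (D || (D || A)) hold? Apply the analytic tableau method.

Initial set: {T B; T A; T ((!A && A) -> C); F ((B || B) && (D || (D || A)))}.
T ((!A && A) -> C): β-rule — branch into F (!A && A)  //  T C.
  branch 1 (add F (!A && A)):
    F ((B || B) && (D || (D || A))): β-rule — branch into F (B || B)  //  F (D || (D || A)).
      branch 1.1 (add F (B || B)):
        F (B || B): α-rule — add F B, F B.
        × closes — contains both B and !B.
      branch 1.2 (add F (D || (D || A))):
        F (D || (D || A)): α-rule — add F D, F (D || A).
        F (D || A): α-rule — add F D, F A.
        × closes — contains both A and !A.
  branch 2 (add T C):
    F ((B || B) && (D || (D || A))): β-rule — branch into F (B || B)  //  F (D || (D || A)).
      branch 2.1 (add F (B || B)):
        F (B || B): α-rule — add F B, F B.
        × closes — contains both B and !B.
      branch 2.2 (add F (D || (D || A))):
        F (D || (D || A)): α-rule — add F D, F (D || A).
        F (D || A): α-rule — add F D, F A.
        × closes — contains both A and !A.
All 4 branches close.
Every branch closed, so the premises entail the conclusion.

Yes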